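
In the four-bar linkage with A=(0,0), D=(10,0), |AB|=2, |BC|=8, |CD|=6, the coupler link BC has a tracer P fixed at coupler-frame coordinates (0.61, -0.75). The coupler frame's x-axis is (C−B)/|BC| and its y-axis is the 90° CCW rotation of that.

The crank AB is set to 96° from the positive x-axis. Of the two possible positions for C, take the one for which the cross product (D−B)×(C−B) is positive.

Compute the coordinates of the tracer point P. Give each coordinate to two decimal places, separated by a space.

0.65 1.55

A=(0,0), D=(10.00,0)
B = A + 2.00·(cos96°, sin96°) = (-0.2091, 1.9890)
|BD| = 10.4010
circle(B,8.00) ∩ circle(D,6.00): a=6.5465, h=4.5981
  candidates: C₊=(7.0960,5.2504) cross=47.825; C₋=(5.3373,-3.7762) cross=-47.825
  mode + wants cross > 0 → take C=(7.0960,5.2504) (cross=47.825)
ex = (C−B)/|BC| = (0.9131,0.4077); ey = (-0.4077,0.9131)
P = B + 0.61·ex + -0.75·ey = (0.6537,1.5529)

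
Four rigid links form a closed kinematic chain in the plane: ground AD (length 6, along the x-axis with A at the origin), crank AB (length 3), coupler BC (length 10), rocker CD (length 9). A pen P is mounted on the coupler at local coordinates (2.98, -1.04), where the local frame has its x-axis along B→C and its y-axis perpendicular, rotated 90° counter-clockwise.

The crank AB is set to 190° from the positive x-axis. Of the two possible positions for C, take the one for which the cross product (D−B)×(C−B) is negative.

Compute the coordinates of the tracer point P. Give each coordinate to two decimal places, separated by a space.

A=(0,0), D=(6.00,0)
B = A + 3.00·(cos190°, sin190°) = (-2.9544, -0.5209)
|BD| = 8.9696
circle(B,10.00) ∩ circle(D,9.00): a=5.5439, h=8.3226
  candidates: C₊=(2.0968,8.1096) cross=74.650; C₋=(3.0635,-8.5075) cross=-74.650
  mode - wants cross < 0 → take C=(3.0635,-8.5075) (cross=-74.650)
ex = (C−B)/|BC| = (0.6018,-0.7987); ey = (0.7987,0.6018)
P = B + 2.98·ex + -1.04·ey = (-1.9917,-3.5268)

-1.99 -3.53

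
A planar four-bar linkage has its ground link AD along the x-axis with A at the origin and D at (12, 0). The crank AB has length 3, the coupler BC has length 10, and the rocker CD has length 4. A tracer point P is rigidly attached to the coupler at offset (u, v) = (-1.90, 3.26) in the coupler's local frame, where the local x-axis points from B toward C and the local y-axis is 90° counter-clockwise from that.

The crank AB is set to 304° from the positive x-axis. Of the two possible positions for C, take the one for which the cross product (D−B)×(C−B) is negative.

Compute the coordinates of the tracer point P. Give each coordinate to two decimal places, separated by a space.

A=(0,0), D=(12.00,0)
B = A + 3.00·(cos304°, sin304°) = (1.6776, -2.4871)
|BD| = 10.6178
circle(B,10.00) ∩ circle(D,4.00): a=9.2645, h=3.7641
  candidates: C₊=(9.8026,3.3424) cross=39.967; C₋=(11.5661,-3.9764) cross=-39.967
  mode - wants cross < 0 → take C=(11.5661,-3.9764) (cross=-39.967)
ex = (C−B)/|BC| = (0.9888,-0.1489); ey = (0.1489,0.9888)
P = B + -1.90·ex + 3.26·ey = (0.2843,1.0195)

0.28 1.02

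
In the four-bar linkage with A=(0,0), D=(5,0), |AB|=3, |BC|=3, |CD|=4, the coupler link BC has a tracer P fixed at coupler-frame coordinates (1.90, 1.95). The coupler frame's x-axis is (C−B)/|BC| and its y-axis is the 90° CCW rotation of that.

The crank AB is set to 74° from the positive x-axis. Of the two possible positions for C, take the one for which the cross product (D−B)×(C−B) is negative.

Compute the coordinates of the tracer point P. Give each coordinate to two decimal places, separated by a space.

A=(0,0), D=(5.00,0)
B = A + 3.00·(cos74°, sin74°) = (0.8269, 2.8838)
|BD| = 5.0726
circle(B,3.00) ∩ circle(D,4.00): a=1.8463, h=2.3646
  candidates: C₊=(3.6901,3.7794) cross=11.994; C₋=(1.0015,-0.1111) cross=-11.994
  mode - wants cross < 0 → take C=(1.0015,-0.1111) (cross=-11.994)
ex = (C−B)/|BC| = (0.0582,-0.9983); ey = (0.9983,0.0582)
P = B + 1.90·ex + 1.95·ey = (2.8842,1.1005)

2.88 1.10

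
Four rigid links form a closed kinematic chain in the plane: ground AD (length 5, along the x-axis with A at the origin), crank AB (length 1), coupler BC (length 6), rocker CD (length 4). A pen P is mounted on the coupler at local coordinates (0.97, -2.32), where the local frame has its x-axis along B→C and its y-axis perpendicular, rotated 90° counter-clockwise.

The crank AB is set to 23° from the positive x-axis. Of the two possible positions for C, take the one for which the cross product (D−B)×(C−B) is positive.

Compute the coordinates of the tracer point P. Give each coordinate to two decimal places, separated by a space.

3.07 -0.91

A=(0,0), D=(5.00,0)
B = A + 1.00·(cos23°, sin23°) = (0.9205, 0.3907)
|BD| = 4.0982
circle(B,6.00) ∩ circle(D,4.00): a=4.4892, h=3.9808
  candidates: C₊=(5.7688,3.9254) cross=16.314; C₋=(5.0097,-4.0000) cross=-16.314
  mode + wants cross > 0 → take C=(5.7688,3.9254) (cross=16.314)
ex = (C−B)/|BC| = (0.8080,0.5891); ey = (-0.5891,0.8080)
P = B + 0.97·ex + -2.32·ey = (3.0711,-0.9125)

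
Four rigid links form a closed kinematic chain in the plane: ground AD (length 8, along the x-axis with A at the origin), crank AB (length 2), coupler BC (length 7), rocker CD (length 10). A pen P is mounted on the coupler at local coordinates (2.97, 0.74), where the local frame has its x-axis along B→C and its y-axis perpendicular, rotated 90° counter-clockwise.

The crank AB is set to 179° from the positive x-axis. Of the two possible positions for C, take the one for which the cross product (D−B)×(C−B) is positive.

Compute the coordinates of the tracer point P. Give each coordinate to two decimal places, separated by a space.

A=(0,0), D=(8.00,0)
B = A + 2.00·(cos179°, sin179°) = (-1.9997, 0.0349)
|BD| = 9.9998
circle(B,7.00) ∩ circle(D,10.00): a=2.4498, h=6.5573
  candidates: C₊=(0.4730,6.5836) cross=65.572; C₋=(0.4272,-6.5309) cross=-65.572
  mode + wants cross > 0 → take C=(0.4730,6.5836) (cross=65.572)
ex = (C−B)/|BC| = (0.3532,0.9355); ey = (-0.9355,0.3532)
P = B + 2.97·ex + 0.74·ey = (-1.6429,3.0748)

-1.64 3.07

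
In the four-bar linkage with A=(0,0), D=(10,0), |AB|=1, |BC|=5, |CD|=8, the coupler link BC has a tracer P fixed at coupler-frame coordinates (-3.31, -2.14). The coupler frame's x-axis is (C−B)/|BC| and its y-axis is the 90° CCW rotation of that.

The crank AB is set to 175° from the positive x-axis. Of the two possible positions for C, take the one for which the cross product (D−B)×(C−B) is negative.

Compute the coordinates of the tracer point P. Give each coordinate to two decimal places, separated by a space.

-4.88 0.73

A=(0,0), D=(10.00,0)
B = A + 1.00·(cos175°, sin175°) = (-0.9962, 0.0872)
|BD| = 10.9965
circle(B,5.00) ∩ circle(D,8.00): a=3.7250, h=3.3353
  candidates: C₊=(2.7551,3.3929) cross=36.677; C₋=(2.7022,-3.2776) cross=-36.677
  mode - wants cross < 0 → take C=(2.7022,-3.2776) (cross=-36.677)
ex = (C−B)/|BC| = (0.7397,-0.6730); ey = (0.6730,0.7397)
P = B + -3.31·ex + -2.14·ey = (-4.8847,0.7317)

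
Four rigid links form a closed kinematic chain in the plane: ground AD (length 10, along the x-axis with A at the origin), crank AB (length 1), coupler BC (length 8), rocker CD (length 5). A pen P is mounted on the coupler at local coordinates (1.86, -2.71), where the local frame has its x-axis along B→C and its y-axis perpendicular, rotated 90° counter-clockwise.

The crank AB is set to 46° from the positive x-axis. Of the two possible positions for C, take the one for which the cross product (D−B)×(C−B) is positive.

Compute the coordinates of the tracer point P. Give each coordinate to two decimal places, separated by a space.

3.61 -0.80

A=(0,0), D=(10.00,0)
B = A + 1.00·(cos46°, sin46°) = (0.6947, 0.7193)
|BD| = 9.3331
circle(B,8.00) ∩ circle(D,5.00): a=6.7559, h=4.2846
  candidates: C₊=(7.7607,4.4705) cross=39.989; C₋=(7.1002,-4.0732) cross=-39.989
  mode + wants cross > 0 → take C=(7.7607,4.4705) (cross=39.989)
ex = (C−B)/|BC| = (0.8833,0.4689); ey = (-0.4689,0.8833)
P = B + 1.86·ex + -2.71·ey = (3.6082,-0.8021)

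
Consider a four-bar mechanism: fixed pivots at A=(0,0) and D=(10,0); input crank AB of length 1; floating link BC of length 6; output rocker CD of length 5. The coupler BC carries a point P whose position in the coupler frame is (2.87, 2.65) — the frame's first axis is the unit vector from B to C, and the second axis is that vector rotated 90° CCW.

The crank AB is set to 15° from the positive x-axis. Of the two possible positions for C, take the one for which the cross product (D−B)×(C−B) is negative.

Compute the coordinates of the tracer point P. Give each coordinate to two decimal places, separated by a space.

4.82 0.92

A=(0,0), D=(10.00,0)
B = A + 1.00·(cos15°, sin15°) = (0.9659, 0.2588)
|BD| = 9.0378
circle(B,6.00) ∩ circle(D,5.00): a=5.1274, h=3.1160
  candidates: C₊=(6.1805,3.2267) cross=28.161; C₋=(6.0020,-3.0027) cross=-28.161
  mode - wants cross < 0 → take C=(6.0020,-3.0027) (cross=-28.161)
ex = (C−B)/|BC| = (0.8394,-0.5436); ey = (0.5436,0.8394)
P = B + 2.87·ex + 2.65·ey = (4.8154,0.9230)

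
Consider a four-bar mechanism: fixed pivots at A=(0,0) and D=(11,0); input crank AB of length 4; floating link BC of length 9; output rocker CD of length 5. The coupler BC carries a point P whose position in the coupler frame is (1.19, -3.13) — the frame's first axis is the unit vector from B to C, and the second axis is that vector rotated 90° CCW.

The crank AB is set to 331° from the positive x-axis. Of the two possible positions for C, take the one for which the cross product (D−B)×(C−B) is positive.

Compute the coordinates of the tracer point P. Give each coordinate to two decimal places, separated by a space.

A=(0,0), D=(11.00,0)
B = A + 4.00·(cos331°, sin331°) = (3.4985, -1.9392)
|BD| = 7.7481
circle(B,9.00) ∩ circle(D,5.00): a=7.4878, h=4.9932
  candidates: C₊=(9.4983,4.7692) cross=38.688; C₋=(11.9977,-4.8994) cross=-38.688
  mode + wants cross > 0 → take C=(9.4983,4.7692) (cross=38.688)
ex = (C−B)/|BC| = (0.6666,0.7454); ey = (-0.7454,0.6666)
P = B + 1.19·ex + -3.13·ey = (6.6248,-3.1388)

6.62 -3.14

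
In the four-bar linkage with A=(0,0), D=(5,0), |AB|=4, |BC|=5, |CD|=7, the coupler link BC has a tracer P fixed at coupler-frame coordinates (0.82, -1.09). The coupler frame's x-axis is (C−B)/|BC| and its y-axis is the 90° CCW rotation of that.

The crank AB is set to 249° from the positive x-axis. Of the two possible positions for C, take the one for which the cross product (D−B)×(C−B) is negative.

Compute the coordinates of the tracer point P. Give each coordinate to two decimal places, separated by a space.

-1.39 -5.10

A=(0,0), D=(5.00,0)
B = A + 4.00·(cos249°, sin249°) = (-1.4335, -3.7343)
|BD| = 7.4387
circle(B,5.00) ∩ circle(D,7.00): a=2.1062, h=4.5348
  candidates: C₊=(-1.8884,1.2449) cross=33.733; C₋=(2.6646,-6.5989) cross=-33.733
  mode - wants cross < 0 → take C=(2.6646,-6.5989) (cross=-33.733)
ex = (C−B)/|BC| = (0.8196,-0.5729); ey = (0.5729,0.8196)
P = B + 0.82·ex + -1.09·ey = (-1.3859,-5.0975)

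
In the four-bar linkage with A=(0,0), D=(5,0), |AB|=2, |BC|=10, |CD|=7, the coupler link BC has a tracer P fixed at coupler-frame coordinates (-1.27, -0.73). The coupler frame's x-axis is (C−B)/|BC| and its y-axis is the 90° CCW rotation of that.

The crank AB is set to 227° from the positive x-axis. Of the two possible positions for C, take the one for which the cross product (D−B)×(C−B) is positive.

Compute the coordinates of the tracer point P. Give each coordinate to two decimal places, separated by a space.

A=(0,0), D=(5.00,0)
B = A + 2.00·(cos227°, sin227°) = (-1.3640, -1.4627)
|BD| = 6.5299
circle(B,10.00) ∩ circle(D,7.00): a=7.1701, h=6.9707
  candidates: C₊=(4.0624,6.9369) cross=45.518; C₋=(7.1853,-6.6501) cross=-45.518
  mode + wants cross > 0 → take C=(4.0624,6.9369) (cross=45.518)
ex = (C−B)/|BC| = (0.5426,0.8400); ey = (-0.8400,0.5426)
P = B + -1.27·ex + -0.73·ey = (-1.4400,-2.9256)

-1.44 -2.93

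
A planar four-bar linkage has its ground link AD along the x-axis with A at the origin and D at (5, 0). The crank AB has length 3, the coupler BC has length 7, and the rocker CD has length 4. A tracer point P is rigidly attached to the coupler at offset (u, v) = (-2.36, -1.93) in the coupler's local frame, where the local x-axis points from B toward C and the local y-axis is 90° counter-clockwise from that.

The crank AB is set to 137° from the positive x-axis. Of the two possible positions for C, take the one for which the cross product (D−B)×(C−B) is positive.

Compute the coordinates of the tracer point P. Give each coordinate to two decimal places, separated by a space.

A=(0,0), D=(5.00,0)
B = A + 3.00·(cos137°, sin137°) = (-2.1941, 2.0460)
|BD| = 7.4793
circle(B,7.00) ∩ circle(D,4.00): a=5.9457, h=3.6943
  candidates: C₊=(4.5355,3.9729) cross=27.631; C₋=(2.5143,-3.1339) cross=-27.631
  mode + wants cross > 0 → take C=(4.5355,3.9729) (cross=27.631)
ex = (C−B)/|BC| = (0.9614,0.2753); ey = (-0.2753,0.9614)
P = B + -2.36·ex + -1.93·ey = (-3.9316,-0.4591)

-3.93 -0.46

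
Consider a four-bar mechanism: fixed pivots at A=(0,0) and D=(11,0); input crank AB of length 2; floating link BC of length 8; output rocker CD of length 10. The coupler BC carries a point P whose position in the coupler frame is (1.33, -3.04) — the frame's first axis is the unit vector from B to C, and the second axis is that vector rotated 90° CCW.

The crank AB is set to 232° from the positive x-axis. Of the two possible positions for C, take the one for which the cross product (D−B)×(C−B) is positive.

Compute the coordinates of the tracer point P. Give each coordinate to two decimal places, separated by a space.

A=(0,0), D=(11.00,0)
B = A + 2.00·(cos232°, sin232°) = (-1.2313, -1.5760)
|BD| = 12.3324
circle(B,8.00) ∩ circle(D,10.00): a=4.7067, h=6.4690
  candidates: C₊=(2.6100,5.4414) cross=79.778; C₋=(4.2634,-7.3905) cross=-79.778
  mode + wants cross > 0 → take C=(2.6100,5.4414) (cross=79.778)
ex = (C−B)/|BC| = (0.4802,0.8772); ey = (-0.8772,0.4802)
P = B + 1.33·ex + -3.04·ey = (2.0739,-1.8691)

2.07 -1.87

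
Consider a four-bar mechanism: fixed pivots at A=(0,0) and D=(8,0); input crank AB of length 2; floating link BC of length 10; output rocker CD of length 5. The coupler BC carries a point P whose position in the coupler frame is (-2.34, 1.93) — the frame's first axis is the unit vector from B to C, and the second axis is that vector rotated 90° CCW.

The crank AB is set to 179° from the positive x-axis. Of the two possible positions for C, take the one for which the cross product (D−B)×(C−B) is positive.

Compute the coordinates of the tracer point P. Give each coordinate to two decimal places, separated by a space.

A=(0,0), D=(8.00,0)
B = A + 2.00·(cos179°, sin179°) = (-1.9997, 0.0349)
|BD| = 9.9998
circle(B,10.00) ∩ circle(D,5.00): a=8.7500, h=4.8413
  candidates: C₊=(6.7671,4.8456) cross=48.412; C₋=(6.7333,-4.8369) cross=-48.412
  mode + wants cross > 0 → take C=(6.7671,4.8456) (cross=48.412)
ex = (C−B)/|BC| = (0.8767,0.4811); ey = (-0.4811,0.8767)
P = B + -2.34·ex + 1.93·ey = (-4.9796,0.6012)

-4.98 0.60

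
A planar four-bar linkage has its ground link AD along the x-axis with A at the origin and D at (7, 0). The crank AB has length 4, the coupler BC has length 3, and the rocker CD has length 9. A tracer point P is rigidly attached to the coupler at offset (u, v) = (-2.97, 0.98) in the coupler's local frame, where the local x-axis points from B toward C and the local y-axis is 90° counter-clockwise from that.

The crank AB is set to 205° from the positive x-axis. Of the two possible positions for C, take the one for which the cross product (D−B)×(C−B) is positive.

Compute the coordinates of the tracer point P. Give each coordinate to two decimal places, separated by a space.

-6.09 -3.62

A=(0,0), D=(7.00,0)
B = A + 4.00·(cos205°, sin205°) = (-3.6252, -1.6905)
|BD| = 10.7589
circle(B,3.00) ∩ circle(D,9.00): a=2.0334, h=2.2058
  candidates: C₊=(-1.9637,0.8074) cross=23.732; C₋=(-1.2706,-3.5494) cross=-23.732
  mode + wants cross > 0 → take C=(-1.9637,0.8074) (cross=23.732)
ex = (C−B)/|BC| = (0.5538,0.8326); ey = (-0.8326,0.5538)
P = B + -2.97·ex + 0.98·ey = (-6.0861,-3.6206)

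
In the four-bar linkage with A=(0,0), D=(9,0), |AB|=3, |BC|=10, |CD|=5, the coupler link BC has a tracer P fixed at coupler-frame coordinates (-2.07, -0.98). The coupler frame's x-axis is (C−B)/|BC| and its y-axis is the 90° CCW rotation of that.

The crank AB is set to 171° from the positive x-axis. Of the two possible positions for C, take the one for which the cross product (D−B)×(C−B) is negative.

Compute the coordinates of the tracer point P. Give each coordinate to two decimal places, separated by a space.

A=(0,0), D=(9.00,0)
B = A + 3.00·(cos171°, sin171°) = (-2.9631, 0.4693)
|BD| = 11.9723
circle(B,10.00) ∩ circle(D,5.00): a=9.1184, h=4.1055
  candidates: C₊=(6.3092,4.2142) cross=49.152; C₋=(5.9874,-3.9905) cross=-49.152
  mode - wants cross < 0 → take C=(5.9874,-3.9905) (cross=-49.152)
ex = (C−B)/|BC| = (0.8950,-0.4460); ey = (0.4460,0.8950)
P = B + -2.07·ex + -0.98·ey = (-5.2529,0.5153)

-5.25 0.52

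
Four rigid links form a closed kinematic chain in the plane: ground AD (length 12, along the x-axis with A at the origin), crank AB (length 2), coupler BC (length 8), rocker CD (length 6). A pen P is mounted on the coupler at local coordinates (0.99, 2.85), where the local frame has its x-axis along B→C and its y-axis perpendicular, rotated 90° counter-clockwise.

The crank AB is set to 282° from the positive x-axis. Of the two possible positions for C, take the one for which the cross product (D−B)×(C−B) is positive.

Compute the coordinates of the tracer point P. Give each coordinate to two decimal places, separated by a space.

A=(0,0), D=(12.00,0)
B = A + 2.00·(cos282°, sin282°) = (0.4158, -1.9563)
|BD| = 11.7482
circle(B,8.00) ∩ circle(D,6.00): a=7.0658, h=3.7516
  candidates: C₊=(6.7582,2.9196) cross=44.075; C₋=(8.0077,-4.4790) cross=-44.075
  mode + wants cross > 0 → take C=(6.7582,2.9196) (cross=44.075)
ex = (C−B)/|BC| = (0.7928,0.6095); ey = (-0.6095,0.7928)
P = B + 0.99·ex + 2.85·ey = (-0.5363,0.9066)

-0.54 0.91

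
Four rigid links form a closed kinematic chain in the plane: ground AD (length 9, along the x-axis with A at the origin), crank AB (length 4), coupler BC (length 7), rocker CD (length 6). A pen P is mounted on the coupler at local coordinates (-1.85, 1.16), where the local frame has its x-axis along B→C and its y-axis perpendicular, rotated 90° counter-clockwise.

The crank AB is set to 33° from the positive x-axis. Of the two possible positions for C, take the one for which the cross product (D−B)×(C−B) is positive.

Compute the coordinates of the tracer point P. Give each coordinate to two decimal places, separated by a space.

1.17 2.14

A=(0,0), D=(9.00,0)
B = A + 4.00·(cos33°, sin33°) = (3.3547, 2.1786)
|BD| = 6.0511
circle(B,7.00) ∩ circle(D,6.00): a=4.0997, h=5.6738
  candidates: C₊=(9.2222,5.9959) cross=34.333; C₋=(5.1368,-4.5908) cross=-34.333
  mode + wants cross > 0 → take C=(9.2222,5.9959) (cross=34.333)
ex = (C−B)/|BC| = (0.8382,0.5453); ey = (-0.5453,0.8382)
P = B + -1.85·ex + 1.16·ey = (1.1714,2.1420)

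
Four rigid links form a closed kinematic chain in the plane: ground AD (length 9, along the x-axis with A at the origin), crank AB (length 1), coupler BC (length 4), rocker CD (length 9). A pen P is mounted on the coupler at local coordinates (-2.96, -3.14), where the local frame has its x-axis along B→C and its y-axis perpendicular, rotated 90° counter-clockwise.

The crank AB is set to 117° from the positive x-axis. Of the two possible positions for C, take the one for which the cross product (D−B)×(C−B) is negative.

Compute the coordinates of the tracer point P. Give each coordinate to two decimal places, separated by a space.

-4.22 3.01

A=(0,0), D=(9.00,0)
B = A + 1.00·(cos117°, sin117°) = (-0.4540, 0.8910)
|BD| = 9.4959
circle(B,4.00) ∩ circle(D,9.00): a=1.3254, h=3.7740
  candidates: C₊=(1.2197,4.5240) cross=35.838; C₋=(0.5114,-2.9907) cross=-35.838
  mode - wants cross < 0 → take C=(0.5114,-2.9907) (cross=-35.838)
ex = (C−B)/|BC| = (0.2414,-0.9704); ey = (0.9704,0.2414)
P = B + -2.96·ex + -3.14·ey = (-4.2156,3.0056)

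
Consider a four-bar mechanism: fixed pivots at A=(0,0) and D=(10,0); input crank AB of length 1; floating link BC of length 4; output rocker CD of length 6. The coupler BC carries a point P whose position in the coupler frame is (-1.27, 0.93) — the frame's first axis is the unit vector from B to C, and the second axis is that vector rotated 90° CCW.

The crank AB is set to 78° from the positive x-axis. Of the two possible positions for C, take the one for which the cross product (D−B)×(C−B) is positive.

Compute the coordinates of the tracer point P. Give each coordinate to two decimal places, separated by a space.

-1.16 1.75

A=(0,0), D=(10.00,0)
B = A + 1.00·(cos78°, sin78°) = (0.2079, 0.9781)
|BD| = 9.8408
circle(B,4.00) ∩ circle(D,6.00): a=3.9042, h=0.8700
  candidates: C₊=(4.1793,1.4558) cross=8.562; C₋=(4.0063,-0.2756) cross=-8.562
  mode + wants cross > 0 → take C=(4.1793,1.4558) (cross=8.562)
ex = (C−B)/|BC| = (0.9928,0.1194); ey = (-0.1194,0.9928)
P = B + -1.27·ex + 0.93·ey = (-1.1641,1.7498)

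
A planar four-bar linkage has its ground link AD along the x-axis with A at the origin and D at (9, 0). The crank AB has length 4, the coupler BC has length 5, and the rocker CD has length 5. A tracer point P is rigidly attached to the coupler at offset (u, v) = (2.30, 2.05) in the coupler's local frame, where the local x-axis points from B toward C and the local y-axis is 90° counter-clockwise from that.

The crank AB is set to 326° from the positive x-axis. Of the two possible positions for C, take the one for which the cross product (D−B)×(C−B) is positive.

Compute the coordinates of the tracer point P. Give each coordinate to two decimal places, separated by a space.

A=(0,0), D=(9.00,0)
B = A + 4.00·(cos326°, sin326°) = (3.3162, -2.2368)
|BD| = 6.1081
circle(B,5.00) ∩ circle(D,5.00): a=3.0541, h=3.9589
  candidates: C₊=(4.7084,2.5655) cross=24.181; C₋=(7.6078,-4.8023) cross=-24.181
  mode + wants cross > 0 → take C=(4.7084,2.5655) (cross=24.181)
ex = (C−B)/|BC| = (0.2784,0.9605); ey = (-0.9605,0.2784)
P = B + 2.30·ex + 2.05·ey = (1.9876,0.5431)

1.99 0.54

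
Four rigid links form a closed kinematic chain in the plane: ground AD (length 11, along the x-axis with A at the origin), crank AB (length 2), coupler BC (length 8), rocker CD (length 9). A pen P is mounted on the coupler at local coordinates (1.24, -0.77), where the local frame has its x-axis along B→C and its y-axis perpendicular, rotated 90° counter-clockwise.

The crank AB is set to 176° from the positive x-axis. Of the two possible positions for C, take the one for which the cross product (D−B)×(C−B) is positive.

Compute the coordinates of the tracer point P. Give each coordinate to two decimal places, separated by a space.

-0.56 0.41

A=(0,0), D=(11.00,0)
B = A + 2.00·(cos176°, sin176°) = (-1.9951, 0.1395)
|BD| = 12.9959
circle(B,8.00) ∩ circle(D,9.00): a=5.8439, h=5.4634
  candidates: C₊=(3.9071,5.5399) cross=71.002; C₋=(3.7898,-5.3863) cross=-71.002
  mode + wants cross > 0 → take C=(3.9071,5.5399) (cross=71.002)
ex = (C−B)/|BC| = (0.7378,0.6750); ey = (-0.6750,0.7378)
P = B + 1.24·ex + -0.77·ey = (-0.5605,0.4085)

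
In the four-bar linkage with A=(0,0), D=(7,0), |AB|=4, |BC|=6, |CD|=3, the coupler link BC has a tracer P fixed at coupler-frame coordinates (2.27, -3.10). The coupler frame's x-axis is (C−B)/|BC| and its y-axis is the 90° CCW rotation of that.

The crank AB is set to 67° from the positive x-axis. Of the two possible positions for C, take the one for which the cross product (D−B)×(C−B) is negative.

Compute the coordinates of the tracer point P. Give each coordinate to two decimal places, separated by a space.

A=(0,0), D=(7.00,0)
B = A + 4.00·(cos67°, sin67°) = (1.5629, 3.6820)
|BD| = 6.5665
circle(B,6.00) ∩ circle(D,3.00): a=5.3391, h=2.7374
  candidates: C₊=(7.5187,2.9548) cross=17.975; C₋=(4.4488,-1.5784) cross=-17.975
  mode - wants cross < 0 → take C=(4.4488,-1.5784) (cross=-17.975)
ex = (C−B)/|BC| = (0.4810,-0.8767); ey = (0.8767,0.4810)
P = B + 2.27·ex + -3.10·ey = (-0.0631,0.2008)

-0.06 0.20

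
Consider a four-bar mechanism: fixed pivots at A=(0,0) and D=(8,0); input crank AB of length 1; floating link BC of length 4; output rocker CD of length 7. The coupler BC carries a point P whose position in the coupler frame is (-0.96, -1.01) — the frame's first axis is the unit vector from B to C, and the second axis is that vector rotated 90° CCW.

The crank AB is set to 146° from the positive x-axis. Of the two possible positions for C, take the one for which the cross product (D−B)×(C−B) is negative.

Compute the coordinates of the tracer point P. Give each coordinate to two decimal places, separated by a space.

-2.21 0.74

A=(0,0), D=(8.00,0)
B = A + 1.00·(cos146°, sin146°) = (-0.8290, 0.5592)
|BD| = 8.8467
circle(B,4.00) ∩ circle(D,7.00): a=2.5583, h=3.0749
  candidates: C₊=(1.9185,3.4663) cross=27.203; C₋=(1.5298,-2.6713) cross=-27.203
  mode - wants cross < 0 → take C=(1.5298,-2.6713) (cross=-27.203)
ex = (C−B)/|BC| = (0.5897,-0.8076); ey = (0.8076,0.5897)
P = B + -0.96·ex + -1.01·ey = (-2.2108,0.7389)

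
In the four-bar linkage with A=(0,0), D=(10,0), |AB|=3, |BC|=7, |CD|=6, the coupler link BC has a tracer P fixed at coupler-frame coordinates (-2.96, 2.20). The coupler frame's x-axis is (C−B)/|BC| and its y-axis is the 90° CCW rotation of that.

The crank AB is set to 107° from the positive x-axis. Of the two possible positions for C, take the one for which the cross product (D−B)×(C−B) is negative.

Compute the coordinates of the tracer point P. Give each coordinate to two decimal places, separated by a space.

A=(0,0), D=(10.00,0)
B = A + 3.00·(cos107°, sin107°) = (-0.8771, 2.8689)
|BD| = 11.2491
circle(B,7.00) ∩ circle(D,6.00): a=6.2024, h=3.2451
  candidates: C₊=(5.9478,4.4249) cross=36.504; C₋=(4.2925,-1.8507) cross=-36.504
  mode - wants cross < 0 → take C=(4.2925,-1.8507) (cross=-36.504)
ex = (C−B)/|BC| = (0.7385,-0.6742); ey = (0.6742,0.7385)
P = B + -2.96·ex + 2.20·ey = (-1.5798,6.4894)

-1.58 6.49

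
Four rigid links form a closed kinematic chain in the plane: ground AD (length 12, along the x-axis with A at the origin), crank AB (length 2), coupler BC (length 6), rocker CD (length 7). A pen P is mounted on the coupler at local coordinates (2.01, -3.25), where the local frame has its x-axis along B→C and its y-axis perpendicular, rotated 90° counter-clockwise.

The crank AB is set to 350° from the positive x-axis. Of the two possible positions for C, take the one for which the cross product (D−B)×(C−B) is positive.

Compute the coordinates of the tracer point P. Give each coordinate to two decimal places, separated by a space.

5.69 -1.21

A=(0,0), D=(12.00,0)
B = A + 2.00·(cos350°, sin350°) = (1.9696, -0.3473)
|BD| = 10.0364
circle(B,6.00) ∩ circle(D,7.00): a=4.3706, h=4.1107
  candidates: C₊=(6.1953,3.9122) cross=41.257; C₋=(6.4798,-4.3043) cross=-41.257
  mode + wants cross > 0 → take C=(6.1953,3.9122) (cross=41.257)
ex = (C−B)/|BC| = (0.7043,0.7099); ey = (-0.7099,0.7043)
P = B + 2.01·ex + -3.25·ey = (5.6925,-1.2093)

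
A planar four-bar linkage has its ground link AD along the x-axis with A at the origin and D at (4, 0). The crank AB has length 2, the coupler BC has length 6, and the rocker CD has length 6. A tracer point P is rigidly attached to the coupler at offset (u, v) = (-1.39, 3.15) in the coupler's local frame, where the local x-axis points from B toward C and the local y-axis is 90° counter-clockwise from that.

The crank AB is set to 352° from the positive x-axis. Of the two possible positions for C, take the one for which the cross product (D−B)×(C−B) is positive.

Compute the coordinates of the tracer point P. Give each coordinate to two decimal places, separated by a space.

A=(0,0), D=(4.00,0)
B = A + 2.00·(cos352°, sin352°) = (1.9805, -0.2783)
|BD| = 2.0386
circle(B,6.00) ∩ circle(D,6.00): a=1.0193, h=5.9128
  candidates: C₊=(2.1829,5.7182) cross=12.054; C₋=(3.7976,-5.9966) cross=-12.054
  mode + wants cross > 0 → take C=(2.1829,5.7182) (cross=12.054)
ex = (C−B)/|BC| = (0.0337,0.9994); ey = (-0.9994,0.0337)
P = B + -1.39·ex + 3.15·ey = (-1.2146,-1.5613)

-1.21 -1.56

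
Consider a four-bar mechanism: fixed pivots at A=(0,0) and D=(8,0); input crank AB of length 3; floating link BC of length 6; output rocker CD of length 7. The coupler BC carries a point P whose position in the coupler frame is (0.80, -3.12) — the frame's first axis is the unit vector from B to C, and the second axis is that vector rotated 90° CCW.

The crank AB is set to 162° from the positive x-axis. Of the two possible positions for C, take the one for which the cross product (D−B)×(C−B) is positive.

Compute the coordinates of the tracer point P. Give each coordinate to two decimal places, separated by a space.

A=(0,0), D=(8.00,0)
B = A + 3.00·(cos162°, sin162°) = (-2.8532, 0.9271)
|BD| = 10.8927
circle(B,6.00) ∩ circle(D,7.00): a=4.8496, h=3.5329
  candidates: C₊=(2.2795,4.0344) cross=38.483; C₋=(1.6782,-3.0057) cross=-38.483
  mode + wants cross > 0 → take C=(2.2795,4.0344) (cross=38.483)
ex = (C−B)/|BC| = (0.8554,0.5179); ey = (-0.5179,0.8554)
P = B + 0.80·ex + -3.12·ey = (-0.5530,-1.3276)

-0.55 -1.33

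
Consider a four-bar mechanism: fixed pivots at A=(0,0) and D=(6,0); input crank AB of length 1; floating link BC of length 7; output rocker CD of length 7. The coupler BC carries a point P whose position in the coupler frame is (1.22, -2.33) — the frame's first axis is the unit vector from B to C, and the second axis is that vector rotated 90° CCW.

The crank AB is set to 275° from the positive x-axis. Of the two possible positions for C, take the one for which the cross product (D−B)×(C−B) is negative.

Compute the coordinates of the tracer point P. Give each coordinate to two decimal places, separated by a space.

A=(0,0), D=(6.00,0)
B = A + 1.00·(cos275°, sin275°) = (0.0872, -0.9962)
|BD| = 5.9962
circle(B,7.00) ∩ circle(D,7.00): a=2.9981, h=6.3255
  candidates: C₊=(1.9927,5.7395) cross=37.929; C₋=(4.0945,-6.7357) cross=-37.929
  mode - wants cross < 0 → take C=(4.0945,-6.7357) (cross=-37.929)
ex = (C−B)/|BC| = (0.5725,-0.8199); ey = (0.8199,0.5725)
P = B + 1.22·ex + -2.33·ey = (-1.1248,-3.3304)

-1.12 -3.33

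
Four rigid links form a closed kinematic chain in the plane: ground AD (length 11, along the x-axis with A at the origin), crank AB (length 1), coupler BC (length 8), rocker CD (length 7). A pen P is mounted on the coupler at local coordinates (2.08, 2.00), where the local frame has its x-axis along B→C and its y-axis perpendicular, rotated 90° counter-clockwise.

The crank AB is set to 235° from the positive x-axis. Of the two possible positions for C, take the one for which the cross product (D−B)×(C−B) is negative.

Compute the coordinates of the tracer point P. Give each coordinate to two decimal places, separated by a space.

A=(0,0), D=(11.00,0)
B = A + 1.00·(cos235°, sin235°) = (-0.5736, -0.8192)
|BD| = 11.6025
circle(B,8.00) ∩ circle(D,7.00): a=6.4477, h=4.7358
  candidates: C₊=(5.5237,4.3600) cross=54.947; C₋=(6.1924,-5.0879) cross=-54.947
  mode - wants cross < 0 → take C=(6.1924,-5.0879) (cross=-54.947)
ex = (C−B)/|BC| = (0.8457,-0.5336); ey = (0.5336,0.8457)
P = B + 2.08·ex + 2.00·ey = (2.2528,-0.2375)

2.25 -0.24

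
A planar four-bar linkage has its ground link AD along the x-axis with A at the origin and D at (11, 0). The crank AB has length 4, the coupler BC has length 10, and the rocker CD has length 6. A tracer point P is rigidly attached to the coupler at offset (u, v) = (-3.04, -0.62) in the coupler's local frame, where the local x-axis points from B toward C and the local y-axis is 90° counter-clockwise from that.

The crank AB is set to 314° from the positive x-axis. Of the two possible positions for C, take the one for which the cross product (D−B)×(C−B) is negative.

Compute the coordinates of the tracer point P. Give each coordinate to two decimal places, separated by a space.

-0.31 -2.57

A=(0,0), D=(11.00,0)
B = A + 4.00·(cos314°, sin314°) = (2.7786, -2.8774)
|BD| = 8.7103
circle(B,10.00) ∩ circle(D,6.00): a=8.0290, h=5.9612
  candidates: C₊=(8.3877,5.4015) cross=51.924; C₋=(12.3261,-5.8516) cross=-51.924
  mode - wants cross < 0 → take C=(12.3261,-5.8516) (cross=-51.924)
ex = (C−B)/|BC| = (0.9547,-0.2974); ey = (0.2974,0.9547)
P = B + -3.04·ex + -0.62·ey = (-0.3082,-2.5651)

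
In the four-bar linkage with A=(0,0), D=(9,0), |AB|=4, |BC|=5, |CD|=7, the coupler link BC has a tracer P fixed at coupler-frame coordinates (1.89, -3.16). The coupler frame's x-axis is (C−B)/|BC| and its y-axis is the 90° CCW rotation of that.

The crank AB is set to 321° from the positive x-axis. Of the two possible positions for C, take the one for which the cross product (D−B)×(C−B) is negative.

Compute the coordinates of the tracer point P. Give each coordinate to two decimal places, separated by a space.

1.82 -5.97

A=(0,0), D=(9.00,0)
B = A + 4.00·(cos321°, sin321°) = (3.1086, -2.5173)
|BD| = 6.4067
circle(B,5.00) ∩ circle(D,7.00): a=1.3303, h=4.8198
  candidates: C₊=(2.4381,2.4376) cross=30.879; C₋=(6.2257,-6.4267) cross=-30.879
  mode - wants cross < 0 → take C=(6.2257,-6.4267) (cross=-30.879)
ex = (C−B)/|BC| = (0.6234,-0.7819); ey = (0.7819,0.6234)
P = B + 1.89·ex + -3.16·ey = (1.8161,-5.9650)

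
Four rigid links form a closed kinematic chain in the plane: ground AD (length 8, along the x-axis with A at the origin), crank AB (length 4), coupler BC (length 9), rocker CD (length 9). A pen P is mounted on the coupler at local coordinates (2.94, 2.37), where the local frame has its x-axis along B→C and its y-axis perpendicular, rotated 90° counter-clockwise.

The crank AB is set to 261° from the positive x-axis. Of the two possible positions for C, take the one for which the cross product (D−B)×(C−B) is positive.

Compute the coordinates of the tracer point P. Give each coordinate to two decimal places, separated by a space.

A=(0,0), D=(8.00,0)
B = A + 4.00·(cos261°, sin261°) = (-0.6257, -3.9508)
|BD| = 9.4875
circle(B,9.00) ∩ circle(D,9.00): a=4.7437, h=7.6483
  candidates: C₊=(0.5022,4.9783) cross=72.563; C₋=(6.8720,-8.9290) cross=-72.563
  mode + wants cross > 0 → take C=(0.5022,4.9783) (cross=72.563)
ex = (C−B)/|BC| = (0.1253,0.9921); ey = (-0.9921,0.1253)
P = B + 2.94·ex + 2.37·ey = (-2.6086,-0.7369)

-2.61 -0.74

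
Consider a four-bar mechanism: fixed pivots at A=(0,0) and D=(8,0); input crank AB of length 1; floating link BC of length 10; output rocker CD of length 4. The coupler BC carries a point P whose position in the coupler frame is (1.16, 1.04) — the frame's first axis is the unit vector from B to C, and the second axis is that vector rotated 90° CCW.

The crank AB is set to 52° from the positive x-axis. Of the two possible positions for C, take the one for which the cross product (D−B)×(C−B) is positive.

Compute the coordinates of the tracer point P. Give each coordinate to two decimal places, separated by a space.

A=(0,0), D=(8.00,0)
B = A + 1.00·(cos52°, sin52°) = (0.6157, 0.7880)
|BD| = 7.4263
circle(B,10.00) ∩ circle(D,4.00): a=9.3687, h=3.4967
  candidates: C₊=(10.3025,3.2708) cross=25.967; C₋=(9.5605,-3.6831) cross=-25.967
  mode + wants cross > 0 → take C=(10.3025,3.2708) (cross=25.967)
ex = (C−B)/|BC| = (0.9687,0.2483); ey = (-0.2483,0.9687)
P = B + 1.16·ex + 1.04·ey = (1.4811,2.0835)

1.48 2.08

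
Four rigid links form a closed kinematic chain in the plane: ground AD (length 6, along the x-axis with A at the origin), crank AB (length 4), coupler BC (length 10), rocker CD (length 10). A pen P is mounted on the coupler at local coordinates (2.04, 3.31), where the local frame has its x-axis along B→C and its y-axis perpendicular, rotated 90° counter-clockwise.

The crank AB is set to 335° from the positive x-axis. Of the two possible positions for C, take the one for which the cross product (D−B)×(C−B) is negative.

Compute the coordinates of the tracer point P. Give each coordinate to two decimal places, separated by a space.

7.43 -0.87

A=(0,0), D=(6.00,0)
B = A + 4.00·(cos335°, sin335°) = (3.6252, -1.6905)
|BD| = 2.9150
circle(B,10.00) ∩ circle(D,10.00): a=1.4575, h=9.8932
  candidates: C₊=(-0.9247,7.2145) cross=28.839; C₋=(10.5499,-8.9050) cross=-28.839
  mode - wants cross < 0 → take C=(10.5499,-8.9050) (cross=-28.839)
ex = (C−B)/|BC| = (0.6925,-0.7214); ey = (0.7214,0.6925)
P = B + 2.04·ex + 3.31·ey = (7.4259,-0.8702)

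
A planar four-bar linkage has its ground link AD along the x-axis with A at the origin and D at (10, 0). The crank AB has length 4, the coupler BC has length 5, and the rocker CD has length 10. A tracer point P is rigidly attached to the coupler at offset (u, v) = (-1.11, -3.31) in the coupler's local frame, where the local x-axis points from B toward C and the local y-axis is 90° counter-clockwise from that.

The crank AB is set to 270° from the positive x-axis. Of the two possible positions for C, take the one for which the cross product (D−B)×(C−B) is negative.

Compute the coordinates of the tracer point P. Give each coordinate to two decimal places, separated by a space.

A=(0,0), D=(10.00,0)
B = A + 4.00·(cos270°, sin270°) = (-0.0000, -4.0000)
|BD| = 10.7703
circle(B,5.00) ∩ circle(D,10.00): a=1.9034, h=4.6235
  candidates: C₊=(0.0501,0.9997) cross=49.797; C₋=(3.4844,-7.5860) cross=-49.797
  mode - wants cross < 0 → take C=(3.4844,-7.5860) (cross=-49.797)
ex = (C−B)/|BC| = (0.6969,-0.7172); ey = (0.7172,0.6969)
P = B + -1.11·ex + -3.31·ey = (-3.1474,-5.5106)

-3.15 -5.51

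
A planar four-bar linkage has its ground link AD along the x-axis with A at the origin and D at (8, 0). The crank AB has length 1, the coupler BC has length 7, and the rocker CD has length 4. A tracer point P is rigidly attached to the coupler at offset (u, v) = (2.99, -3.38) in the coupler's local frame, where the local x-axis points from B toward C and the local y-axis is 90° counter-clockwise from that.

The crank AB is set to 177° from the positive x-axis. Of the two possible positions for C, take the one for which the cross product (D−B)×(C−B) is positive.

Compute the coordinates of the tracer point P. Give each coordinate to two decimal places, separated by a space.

3.14 -1.76

A=(0,0), D=(8.00,0)
B = A + 1.00·(cos177°, sin177°) = (-0.9986, 0.0523)
|BD| = 8.9988
circle(B,7.00) ∩ circle(D,4.00): a=6.3330, h=2.9822
  candidates: C₊=(5.3516,2.9976) cross=26.836; C₋=(5.3169,-2.9666) cross=-26.836
  mode + wants cross > 0 → take C=(5.3516,2.9976) (cross=26.836)
ex = (C−B)/|BC| = (0.9072,0.4208); ey = (-0.4208,0.9072)
P = B + 2.99·ex + -3.38·ey = (3.1360,-1.7558)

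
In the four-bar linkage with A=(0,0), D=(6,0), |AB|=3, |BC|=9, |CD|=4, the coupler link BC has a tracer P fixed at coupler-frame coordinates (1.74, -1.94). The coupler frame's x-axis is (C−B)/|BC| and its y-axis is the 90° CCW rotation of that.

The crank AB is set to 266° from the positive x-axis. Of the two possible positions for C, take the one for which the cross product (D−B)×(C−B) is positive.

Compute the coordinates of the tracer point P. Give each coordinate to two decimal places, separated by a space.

A=(0,0), D=(6.00,0)
B = A + 3.00·(cos266°, sin266°) = (-0.2093, -2.9927)
|BD| = 6.8928
circle(B,9.00) ∩ circle(D,4.00): a=8.1615, h=3.7935
  candidates: C₊=(5.4958,3.9681) cross=26.148; C₋=(8.7898,-2.8665) cross=-26.148
  mode + wants cross > 0 → take C=(5.4958,3.9681) (cross=26.148)
ex = (C−B)/|BC| = (0.6339,0.7734); ey = (-0.7734,0.6339)
P = B + 1.74·ex + -1.94·ey = (2.3941,-2.8767)

2.39 -2.88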